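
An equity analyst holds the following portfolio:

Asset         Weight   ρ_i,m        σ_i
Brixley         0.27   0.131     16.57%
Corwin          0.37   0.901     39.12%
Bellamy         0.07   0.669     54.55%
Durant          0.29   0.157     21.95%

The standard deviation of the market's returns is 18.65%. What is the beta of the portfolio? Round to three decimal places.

β_Brixley = 0.131 × 16.57% / 18.65% = 0.1164
β_Corwin = 0.901 × 39.12% / 18.65% = 1.8899
β_Bellamy = 0.669 × 54.55% / 18.65% = 1.9568
β_Durant = 0.157 × 21.95% / 18.65% = 0.1848
β_P = Σ w_i β_i = 0.27×0.1164 + 0.37×1.8899 + 0.07×1.9568 + 0.29×0.1848 = 0.9213

0.921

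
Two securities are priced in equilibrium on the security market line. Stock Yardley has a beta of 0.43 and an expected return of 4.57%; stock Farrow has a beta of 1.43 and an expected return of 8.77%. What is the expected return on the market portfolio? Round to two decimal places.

6.96%

Both satisfy E(R) = R_f + β·MRP, so the slope of the SML is
MRP = (8.77% − 4.57%) / (1.43 − 0.43) = 4.20% / 1.00 = 4.2000%
R_f = E(R_Yardley) − β_Yardley·MRP = 4.57% − 0.43 × 4.2000% = 2.7640%
E(R_m) = R_f + MRP = 2.7640% + 4.2000% = 6.96%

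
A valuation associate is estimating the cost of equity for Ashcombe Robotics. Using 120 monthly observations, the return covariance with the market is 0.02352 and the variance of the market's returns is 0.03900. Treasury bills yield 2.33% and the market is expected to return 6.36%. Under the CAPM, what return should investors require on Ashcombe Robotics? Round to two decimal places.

β = Cov(R_i, R_m) / Var(R_m) = 0.02352 / 0.03900 = 0.6031
MRP = 6.36% − 2.33% = 4.03%
E(R) = R_f + β × MRP = 2.33% + 0.6031 × 4.03% = 4.76%

4.76%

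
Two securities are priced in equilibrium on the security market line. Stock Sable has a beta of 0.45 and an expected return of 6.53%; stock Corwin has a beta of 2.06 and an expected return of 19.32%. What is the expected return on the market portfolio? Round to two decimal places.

10.90%

Both satisfy E(R) = R_f + β·MRP, so the slope of the SML is
MRP = (19.32% − 6.53%) / (2.06 − 0.45) = 12.79% / 1.61 = 7.9441%
R_f = E(R_Sable) − β_Sable·MRP = 6.53% − 0.45 × 7.9441% = 2.9552%
E(R_m) = R_f + MRP = 2.9552% + 7.9441% = 10.90%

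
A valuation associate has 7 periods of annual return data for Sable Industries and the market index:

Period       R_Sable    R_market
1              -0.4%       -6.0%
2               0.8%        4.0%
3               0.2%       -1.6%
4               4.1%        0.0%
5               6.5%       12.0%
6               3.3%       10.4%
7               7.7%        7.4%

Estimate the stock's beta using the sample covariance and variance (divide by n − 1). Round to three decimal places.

Mean R_i = (-0.4 + 0.8 + 0.2 + 4.1 + 6.5 + 3.3 + 7.7) / 7 = 3.1714%
Mean R_m = (-6.0 + 4.0 − 1.6 + 0.0 + 12.0 + 10.4 + 7.4) / 7 = 3.7429%
Σ(R_i − R̄_i)(R_m − R̄_m) = 91.4886  ⇒  Cov = 91.4886 / 6 = 15.2481
Σ(R_m − R̄_m)² = 263.4171  ⇒  Var(R_m) = 263.4171 / 6 = 43.9029
β = Cov / Var(R_m) = 15.2481 / 43.9029 = 0.3473

0.347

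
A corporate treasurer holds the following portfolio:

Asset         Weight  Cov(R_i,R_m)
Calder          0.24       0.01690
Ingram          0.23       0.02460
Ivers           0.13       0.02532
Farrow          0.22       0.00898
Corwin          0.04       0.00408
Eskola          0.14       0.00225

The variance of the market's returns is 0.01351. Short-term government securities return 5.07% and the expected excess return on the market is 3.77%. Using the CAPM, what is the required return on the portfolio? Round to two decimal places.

β_Calder = 0.01690 / 0.01351 = 1.2509
β_Ingram = 0.02460 / 0.01351 = 1.8209
β_Ivers = 0.02532 / 0.01351 = 1.8742
β_Farrow = 0.00898 / 0.01351 = 0.6647
β_Corwin = 0.00408 / 0.01351 = 0.3020
β_Eskola = 0.00225 / 0.01351 = 0.1665
β_P = Σ w_i β_i = 0.24×1.2509 + 0.23×1.8209 + 0.13×1.8742 + 0.22×0.6647 + 0.04×0.3020 + 0.14×0.1665 = 1.1443
E(R_P) = R_f + β_P × MRP = 5.07% + 1.1443 × 3.77% = 9.38%

9.38%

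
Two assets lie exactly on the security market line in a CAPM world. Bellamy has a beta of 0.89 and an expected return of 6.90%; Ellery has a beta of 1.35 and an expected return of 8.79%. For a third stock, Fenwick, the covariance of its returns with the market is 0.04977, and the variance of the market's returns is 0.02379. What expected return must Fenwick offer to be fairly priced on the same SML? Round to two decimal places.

MRP = (8.79% − 6.90%) / (1.35 − 0.89) = 4.1087%
R_f = 6.90% − 0.89 × 4.1087% = 3.2433%
β_Fenwick = Cov / Var(R_m) = 0.04977 / 0.02379 = 2.0921
E(R_Fenwick) = R_f + β × MRP = 3.2433% + 2.0921 × 4.1087% = 11.84%

11.84%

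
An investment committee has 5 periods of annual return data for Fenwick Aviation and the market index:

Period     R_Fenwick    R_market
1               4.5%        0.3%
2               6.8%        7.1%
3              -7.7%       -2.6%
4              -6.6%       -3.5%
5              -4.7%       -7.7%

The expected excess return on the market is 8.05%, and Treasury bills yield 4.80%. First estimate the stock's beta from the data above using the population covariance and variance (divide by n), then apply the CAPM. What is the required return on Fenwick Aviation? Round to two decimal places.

Mean R_i = (4.5 + 6.8 − 7.7 − 6.6 − 4.7) / 5 = -1.5400%
Mean R_m = (0.3 + 7.1 − 2.6 − 3.5 − 7.7) / 5 = -1.2800%
Σ(R_i − R̄_i)(R_m − R̄_m) = 119.0840  ⇒  Cov = 119.0840 / 5 = 23.8168
Σ(R_m − R̄_m)² = 120.6080  ⇒  Var(R_m) = 120.6080 / 5 = 24.1216
β = Cov / Var(R_m) = 23.8168 / 24.1216 = 0.9874
E(R) = R_f + β × MRP = 4.80% + 0.9874 × 8.05% = 12.75%

12.75%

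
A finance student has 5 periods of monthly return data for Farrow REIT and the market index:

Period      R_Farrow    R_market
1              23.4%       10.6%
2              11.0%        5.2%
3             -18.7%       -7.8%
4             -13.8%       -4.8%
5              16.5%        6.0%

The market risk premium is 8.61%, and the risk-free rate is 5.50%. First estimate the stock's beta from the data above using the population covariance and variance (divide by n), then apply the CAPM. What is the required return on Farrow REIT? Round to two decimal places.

26.19%

Mean R_i = (23.4 + 11.0 − 18.7 − 13.8 + 16.5) / 5 = 3.6800%
Mean R_m = (10.6 + 5.2 − 7.8 − 4.8 + 6.0) / 5 = 1.8400%
Σ(R_i − R̄_i)(R_m − R̄_m) = 582.4840  ⇒  Cov = 582.4840 / 5 = 116.4968
Σ(R_m − R̄_m)² = 242.3520  ⇒  Var(R_m) = 242.3520 / 5 = 48.4704
β = Cov / Var(R_m) = 116.4968 / 48.4704 = 2.4035
E(R) = R_f + β × MRP = 5.50% + 2.4035 × 8.61% = 26.19%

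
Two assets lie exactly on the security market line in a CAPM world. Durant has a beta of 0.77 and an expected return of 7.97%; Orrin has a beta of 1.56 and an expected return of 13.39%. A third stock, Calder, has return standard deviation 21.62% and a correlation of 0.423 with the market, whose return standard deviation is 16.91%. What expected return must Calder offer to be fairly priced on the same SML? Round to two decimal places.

6.40%

MRP = (13.39% − 7.97%) / (1.56 − 0.77) = 6.8608%
R_f = 7.97% − 0.77 × 6.8608% = 2.6872%
β_Calder = ρ·σ_i/σ_m = 0.423 × 21.62 / 16.91 = 0.5408
E(R_Calder) = R_f + β × MRP = 2.6872% + 0.5408 × 6.8608% = 6.40%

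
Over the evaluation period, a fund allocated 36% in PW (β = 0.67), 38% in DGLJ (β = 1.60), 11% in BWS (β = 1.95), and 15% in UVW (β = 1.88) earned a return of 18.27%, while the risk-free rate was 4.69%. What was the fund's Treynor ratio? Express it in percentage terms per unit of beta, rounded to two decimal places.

β_P = 0.36×0.67 + 0.38×1.60 + 0.11×1.95 + 0.15×1.88 = 1.3457
Treynor = (R_P − R_f) / β_P = (18.27% − 4.69%) / 1.3457 = 13.58% / 1.3457 = 10.09%

10.09%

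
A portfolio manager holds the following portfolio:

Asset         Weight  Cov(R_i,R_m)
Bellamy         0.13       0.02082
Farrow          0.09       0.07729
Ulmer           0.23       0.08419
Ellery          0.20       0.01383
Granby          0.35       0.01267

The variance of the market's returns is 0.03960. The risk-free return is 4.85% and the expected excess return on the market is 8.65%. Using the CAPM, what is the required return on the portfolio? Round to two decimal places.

β_Bellamy = 0.02082 / 0.03960 = 0.5258
β_Farrow = 0.07729 / 0.03960 = 1.9518
β_Ulmer = 0.08419 / 0.03960 = 2.1260
β_Ellery = 0.01383 / 0.03960 = 0.3492
β_Granby = 0.01267 / 0.03960 = 0.3199
β_P = Σ w_i β_i = 0.13×0.5258 + 0.09×1.9518 + 0.23×2.1260 + 0.20×0.3492 + 0.35×0.3199 = 0.9148
E(R_P) = R_f + β_P × MRP = 4.85% + 0.9148 × 8.65% = 12.76%

12.76%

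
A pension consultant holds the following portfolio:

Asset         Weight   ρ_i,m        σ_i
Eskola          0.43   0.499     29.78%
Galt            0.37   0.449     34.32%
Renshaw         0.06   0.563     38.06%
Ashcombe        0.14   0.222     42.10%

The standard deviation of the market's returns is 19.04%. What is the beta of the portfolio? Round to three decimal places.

0.771

β_Eskola = 0.499 × 29.78% / 19.04% = 0.7805
β_Galt = 0.449 × 34.32% / 19.04% = 0.8093
β_Renshaw = 0.563 × 38.06% / 19.04% = 1.1254
β_Ashcombe = 0.222 × 42.10% / 19.04% = 0.4909
β_P = Σ w_i β_i = 0.43×0.7805 + 0.37×0.8093 + 0.06×1.1254 + 0.14×0.4909 = 0.7713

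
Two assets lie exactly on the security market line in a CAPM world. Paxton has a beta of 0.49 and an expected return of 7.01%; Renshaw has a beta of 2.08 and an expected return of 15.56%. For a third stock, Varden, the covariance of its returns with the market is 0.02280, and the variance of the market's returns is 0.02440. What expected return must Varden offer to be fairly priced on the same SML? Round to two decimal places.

9.40%

MRP = (15.56% − 7.01%) / (2.08 − 0.49) = 5.3774%
R_f = 7.01% − 0.49 × 5.3774% = 4.3751%
β_Varden = Cov / Var(R_m) = 0.02280 / 0.02440 = 0.9344
E(R_Varden) = R_f + β × MRP = 4.3751% + 0.9344 × 5.3774% = 9.40%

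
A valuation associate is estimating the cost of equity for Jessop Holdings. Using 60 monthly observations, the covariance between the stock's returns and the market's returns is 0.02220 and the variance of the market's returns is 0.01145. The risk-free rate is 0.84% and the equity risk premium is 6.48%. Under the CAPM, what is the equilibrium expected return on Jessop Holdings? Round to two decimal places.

β = Cov(R_i, R_m) / Var(R_m) = 0.02220 / 0.01145 = 1.9389
E(R) = R_f + β × MRP = 0.84% + 1.9389 × 6.48% = 13.40%

13.40%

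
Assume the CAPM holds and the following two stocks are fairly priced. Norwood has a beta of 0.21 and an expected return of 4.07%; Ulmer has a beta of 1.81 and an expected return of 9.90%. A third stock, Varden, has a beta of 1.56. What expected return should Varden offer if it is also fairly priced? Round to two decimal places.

8.99%

MRP (SML slope) = (9.90% − 4.07%) / (1.81 − 0.21) = 5.83% / 1.60 = 3.6438%
R_f (intercept) = 4.07% − 0.21 × 3.6438% = 3.3048%
E(R_Varden) = R_f + β × MRP = 3.3048% + 1.56 × 3.6438% = 8.99%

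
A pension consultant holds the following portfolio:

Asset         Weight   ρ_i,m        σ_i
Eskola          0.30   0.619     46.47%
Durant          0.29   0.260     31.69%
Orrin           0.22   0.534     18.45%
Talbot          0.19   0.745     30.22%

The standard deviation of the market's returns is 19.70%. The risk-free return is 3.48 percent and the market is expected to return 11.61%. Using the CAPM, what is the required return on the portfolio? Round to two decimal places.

β_Eskola = 0.619 × 46.47% / 19.70% = 1.4601
β_Durant = 0.260 × 31.69% / 19.70% = 0.4182
β_Orrin = 0.534 × 18.45% / 19.70% = 0.5001
β_Talbot = 0.745 × 30.22% / 19.70% = 1.1428
β_P = Σ w_i β_i = 0.30×1.4601 + 0.29×0.4182 + 0.22×0.5001 + 0.19×1.1428 = 0.8865
MRP = 11.61% − 3.48% = 8.13%
E(R_P) = R_f + β_P × MRP = 3.48% + 0.8865 × 8.13% = 10.69%

10.69%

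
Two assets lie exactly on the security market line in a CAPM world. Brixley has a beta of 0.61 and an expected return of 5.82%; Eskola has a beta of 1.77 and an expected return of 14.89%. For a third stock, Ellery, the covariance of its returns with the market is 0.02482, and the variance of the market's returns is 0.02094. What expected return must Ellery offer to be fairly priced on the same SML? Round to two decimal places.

10.32%

MRP = (14.89% − 5.82%) / (1.77 − 0.61) = 7.8190%
R_f = 5.82% − 0.61 × 7.8190% = 1.0504%
β_Ellery = Cov / Var(R_m) = 0.02482 / 0.02094 = 1.1853
E(R_Ellery) = R_f + β × MRP = 1.0504% + 1.1853 × 7.8190% = 10.32%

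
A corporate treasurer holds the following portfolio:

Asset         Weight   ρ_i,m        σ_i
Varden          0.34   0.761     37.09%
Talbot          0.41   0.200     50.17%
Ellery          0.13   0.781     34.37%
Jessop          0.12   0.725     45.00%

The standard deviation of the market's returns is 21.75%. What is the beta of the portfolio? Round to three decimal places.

β_Varden = 0.761 × 37.09% / 21.75% = 1.2977
β_Talbot = 0.200 × 50.17% / 21.75% = 0.4613
β_Ellery = 0.781 × 34.37% / 21.75% = 1.2342
β_Jessop = 0.725 × 45.00% / 21.75% = 1.5000
β_P = Σ w_i β_i = 0.34×1.2977 + 0.41×0.4613 + 0.13×1.2342 + 0.12×1.5000 = 0.9708

0.971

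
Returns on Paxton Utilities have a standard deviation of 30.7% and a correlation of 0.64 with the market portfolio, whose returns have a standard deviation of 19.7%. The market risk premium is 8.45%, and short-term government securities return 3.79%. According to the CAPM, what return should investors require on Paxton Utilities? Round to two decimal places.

β = ρ × σ_i / σ_m = 0.64 × 30.7% / 19.7% = 0.9974
E(R) = 3.79% + 0.9974 × 8.45% = 12.22%

12.22%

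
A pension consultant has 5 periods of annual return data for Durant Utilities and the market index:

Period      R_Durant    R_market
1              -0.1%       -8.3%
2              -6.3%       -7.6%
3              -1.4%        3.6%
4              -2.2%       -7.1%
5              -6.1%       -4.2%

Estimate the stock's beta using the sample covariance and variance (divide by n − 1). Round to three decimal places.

0.093

Mean R_i = (-0.1 − 6.3 − 1.4 − 2.2 − 6.1) / 5 = -3.2200%
Mean R_m = (-8.3 − 7.6 + 3.6 − 7.1 − 4.2) / 5 = -4.7200%
Σ(R_i − R̄_i)(R_m − R̄_m) = 8.9180  ⇒  Cov = 8.9180 / 4 = 2.2295
Σ(R_m − R̄_m)² = 96.2680  ⇒  Var(R_m) = 96.2680 / 4 = 24.0670
β = Cov / Var(R_m) = 2.2295 / 24.0670 = 0.0926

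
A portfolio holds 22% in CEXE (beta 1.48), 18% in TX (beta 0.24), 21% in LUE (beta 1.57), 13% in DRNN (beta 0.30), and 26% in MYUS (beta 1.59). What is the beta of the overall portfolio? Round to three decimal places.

β_P = Σ w_i β_i = 0.22×1.48 + 0.18×0.24 + 0.21×1.57 + 0.13×0.30 + 0.26×1.59 = 1.1509

1.151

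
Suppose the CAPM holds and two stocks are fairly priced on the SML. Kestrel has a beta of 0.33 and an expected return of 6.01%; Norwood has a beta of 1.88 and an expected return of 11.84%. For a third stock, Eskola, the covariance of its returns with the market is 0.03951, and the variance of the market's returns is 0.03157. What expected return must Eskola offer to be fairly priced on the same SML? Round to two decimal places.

9.48%

MRP = (11.84% − 6.01%) / (1.88 − 0.33) = 3.7613%
R_f = 6.01% − 0.33 × 3.7613% = 4.7688%
β_Eskola = Cov / Var(R_m) = 0.03951 / 0.03157 = 1.2515
E(R_Eskola) = R_f + β × MRP = 4.7688% + 1.2515 × 3.7613% = 9.48%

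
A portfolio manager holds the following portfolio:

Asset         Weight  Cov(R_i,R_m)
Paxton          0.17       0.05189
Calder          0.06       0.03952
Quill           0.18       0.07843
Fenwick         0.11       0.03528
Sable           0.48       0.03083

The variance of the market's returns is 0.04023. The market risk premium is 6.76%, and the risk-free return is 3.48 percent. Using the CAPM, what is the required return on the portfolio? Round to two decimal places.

β_Paxton = 0.05189 / 0.04023 = 1.2898
β_Calder = 0.03952 / 0.04023 = 0.9824
β_Quill = 0.07843 / 0.04023 = 1.9495
β_Fenwick = 0.03528 / 0.04023 = 0.8770
β_Sable = 0.03083 / 0.04023 = 0.7663
β_P = Σ w_i β_i = 0.17×1.2898 + 0.06×0.9824 + 0.18×1.9495 + 0.11×0.8770 + 0.48×0.7663 = 1.0934
E(R_P) = R_f + β_P × MRP = 3.48% + 1.0934 × 6.76% = 10.87%

10.87%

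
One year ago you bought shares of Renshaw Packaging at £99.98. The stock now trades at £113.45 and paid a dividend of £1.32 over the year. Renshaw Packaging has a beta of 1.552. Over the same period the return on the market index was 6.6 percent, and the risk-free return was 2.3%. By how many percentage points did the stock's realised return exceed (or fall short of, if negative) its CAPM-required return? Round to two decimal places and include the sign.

+5.82%

Realised HPR = (P1 + D1 − P0) / P0 = (113.45 + 1.32 − 99.98) / 99.98 = 14.79 / 99.98 = 14.7930%
MRP = 6.6% − 2.3% = 4.30%
CAPM required = R_f + β·MRP = 2.3% + 1.552 × 4.3% = 8.9736%
α = realised − required = 14.7930% − 8.9736% = +5.82%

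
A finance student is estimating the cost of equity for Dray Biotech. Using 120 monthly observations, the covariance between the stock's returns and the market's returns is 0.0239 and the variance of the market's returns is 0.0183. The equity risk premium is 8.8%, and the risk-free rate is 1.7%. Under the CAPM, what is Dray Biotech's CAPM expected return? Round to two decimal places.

13.19%

β = Cov(R_i, R_m) / Var(R_m) = 0.0239 / 0.0183 = 1.3060
E(R) = R_f + β × MRP = 1.7% + 1.3060 × 8.8% = 13.19%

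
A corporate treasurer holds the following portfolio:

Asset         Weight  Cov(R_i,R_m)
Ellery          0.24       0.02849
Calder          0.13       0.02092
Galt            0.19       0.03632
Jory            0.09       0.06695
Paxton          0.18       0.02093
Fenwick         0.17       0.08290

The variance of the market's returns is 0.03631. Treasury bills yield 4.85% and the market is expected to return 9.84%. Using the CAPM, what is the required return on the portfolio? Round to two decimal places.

β_Ellery = 0.02849 / 0.03631 = 0.7846
β_Calder = 0.02092 / 0.03631 = 0.5761
β_Galt = 0.03632 / 0.03631 = 1.0003
β_Jory = 0.06695 / 0.03631 = 1.8438
β_Paxton = 0.02093 / 0.03631 = 0.5764
β_Fenwick = 0.08290 / 0.03631 = 2.2831
β_P = Σ w_i β_i = 0.24×0.7846 + 0.13×0.5761 + 0.19×1.0003 + 0.09×1.8438 + 0.18×0.5764 + 0.17×2.2831 = 1.1111
MRP = 9.84% − 4.85% = 4.99%
E(R_P) = R_f + β_P × MRP = 4.85% + 1.1111 × 4.99% = 10.39%

10.39%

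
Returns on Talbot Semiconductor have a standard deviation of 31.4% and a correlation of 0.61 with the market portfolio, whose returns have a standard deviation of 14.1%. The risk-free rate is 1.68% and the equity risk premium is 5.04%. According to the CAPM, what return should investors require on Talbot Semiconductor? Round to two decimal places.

8.53%

β = ρ × σ_i / σ_m = 0.61 × 31.4% / 14.1% = 1.3584
E(R) = 1.68% + 1.3584 × 5.04% = 8.53%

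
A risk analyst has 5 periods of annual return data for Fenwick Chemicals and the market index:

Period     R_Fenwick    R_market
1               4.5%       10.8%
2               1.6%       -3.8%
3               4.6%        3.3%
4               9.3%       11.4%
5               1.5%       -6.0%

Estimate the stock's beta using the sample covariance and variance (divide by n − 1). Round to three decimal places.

Mean R_i = (4.5 + 1.6 + 4.6 + 9.3 + 1.5) / 5 = 4.3000%
Mean R_m = (10.8 − 3.8 + 3.3 + 11.4 − 6.0) / 5 = 3.1400%
Σ(R_i − R̄_i)(R_m − R̄_m) = 87.2100  ⇒  Cov = 87.2100 / 4 = 21.8025
Σ(R_m − R̄_m)² = 258.6320  ⇒  Var(R_m) = 258.6320 / 4 = 64.6580
β = Cov / Var(R_m) = 21.8025 / 64.6580 = 0.3372

0.337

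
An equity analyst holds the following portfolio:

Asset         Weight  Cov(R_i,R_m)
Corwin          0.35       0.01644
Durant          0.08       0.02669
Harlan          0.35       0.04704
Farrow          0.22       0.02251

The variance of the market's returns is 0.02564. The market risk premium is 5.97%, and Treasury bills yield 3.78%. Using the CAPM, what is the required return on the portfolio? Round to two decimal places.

10.60%

β_Corwin = 0.01644 / 0.02564 = 0.6412
β_Durant = 0.02669 / 0.02564 = 1.0410
β_Harlan = 0.04704 / 0.02564 = 1.8346
β_Farrow = 0.02251 / 0.02564 = 0.8779
β_P = Σ w_i β_i = 0.35×0.6412 + 0.08×1.0410 + 0.35×1.8346 + 0.22×0.8779 = 1.1429
E(R_P) = R_f + β_P × MRP = 3.78% + 1.1429 × 5.97% = 10.60%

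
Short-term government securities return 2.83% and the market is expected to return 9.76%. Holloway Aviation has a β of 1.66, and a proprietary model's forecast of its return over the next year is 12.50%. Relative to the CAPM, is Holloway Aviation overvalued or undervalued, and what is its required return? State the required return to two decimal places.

MRP = 9.76% − 2.83% = 6.93%
Required return = R_f + β·MRP = 2.83% + 1.66 × 6.93% = 14.33%
Forecast 12.50% < required 14.33% → the stock plots below the SML → overvalued.

Overvalued; required return 14.33%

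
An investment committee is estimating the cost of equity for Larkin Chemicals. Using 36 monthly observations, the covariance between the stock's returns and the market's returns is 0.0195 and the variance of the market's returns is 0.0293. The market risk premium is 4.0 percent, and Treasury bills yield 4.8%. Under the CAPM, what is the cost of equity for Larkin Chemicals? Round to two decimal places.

7.46%

β = Cov(R_i, R_m) / Var(R_m) = 0.0195 / 0.0293 = 0.6655
E(R) = R_f + β × MRP = 4.8% + 0.6655 × 4.0% = 7.46%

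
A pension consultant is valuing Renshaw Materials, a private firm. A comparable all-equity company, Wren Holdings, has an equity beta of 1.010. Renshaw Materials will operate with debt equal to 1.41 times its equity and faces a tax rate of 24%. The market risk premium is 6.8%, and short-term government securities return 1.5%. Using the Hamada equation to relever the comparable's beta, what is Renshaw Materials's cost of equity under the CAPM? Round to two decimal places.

15.73%

β_L = β_U × [1 + (1 − t)(D/E)] = 1.010 × [1 + (1 − 0.24) × 1.41]
    = 1.010 × [1 + 0.76 × 1.41] = 1.010 × 2.0716 = 2.0923
E(R) = R_f + β_L × MRP = 1.5% + 2.0923 × 6.8% = 15.73%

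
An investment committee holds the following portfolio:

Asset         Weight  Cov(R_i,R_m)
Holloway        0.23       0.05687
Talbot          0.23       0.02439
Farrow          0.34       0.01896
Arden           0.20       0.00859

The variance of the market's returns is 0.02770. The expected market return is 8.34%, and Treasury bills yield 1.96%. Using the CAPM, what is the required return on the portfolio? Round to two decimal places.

8.15%

β_Holloway = 0.05687 / 0.02770 = 2.0531
β_Talbot = 0.02439 / 0.02770 = 0.8805
β_Farrow = 0.01896 / 0.02770 = 0.6845
β_Arden = 0.00859 / 0.02770 = 0.3101
β_P = Σ w_i β_i = 0.23×2.0531 + 0.23×0.8805 + 0.34×0.6845 + 0.20×0.3101 = 0.9695
MRP = 8.34% − 1.96% = 6.38%
E(R_P) = R_f + β_P × MRP = 1.96% + 0.9695 × 6.38% = 8.15%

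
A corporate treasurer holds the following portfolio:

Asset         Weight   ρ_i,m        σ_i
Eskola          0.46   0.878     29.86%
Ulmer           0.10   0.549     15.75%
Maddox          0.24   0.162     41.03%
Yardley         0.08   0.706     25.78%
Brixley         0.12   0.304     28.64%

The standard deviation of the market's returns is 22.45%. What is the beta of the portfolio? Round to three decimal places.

β_Eskola = 0.878 × 29.86% / 22.45% = 1.1678
β_Ulmer = 0.549 × 15.75% / 22.45% = 0.3852
β_Maddox = 0.162 × 41.03% / 22.45% = 0.2961
β_Yardley = 0.706 × 25.78% / 22.45% = 0.8107
β_Brixley = 0.304 × 28.64% / 22.45% = 0.3878
β_P = Σ w_i β_i = 0.46×1.1678 + 0.10×0.3852 + 0.24×0.2961 + 0.08×0.8107 + 0.12×0.3878 = 0.7582

0.758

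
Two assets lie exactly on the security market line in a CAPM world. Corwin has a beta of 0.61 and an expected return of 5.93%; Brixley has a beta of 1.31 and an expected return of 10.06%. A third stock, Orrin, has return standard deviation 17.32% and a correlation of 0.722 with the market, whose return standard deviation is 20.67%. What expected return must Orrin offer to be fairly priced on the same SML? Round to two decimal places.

5.90%

MRP = (10.06% − 5.93%) / (1.31 − 0.61) = 5.9000%
R_f = 5.93% − 0.61 × 5.9000% = 2.3310%
β_Orrin = ρ·σ_i/σ_m = 0.722 × 17.32 / 20.67 = 0.6050
E(R_Orrin) = R_f + β × MRP = 2.3310% + 0.6050 × 5.9000% = 5.90%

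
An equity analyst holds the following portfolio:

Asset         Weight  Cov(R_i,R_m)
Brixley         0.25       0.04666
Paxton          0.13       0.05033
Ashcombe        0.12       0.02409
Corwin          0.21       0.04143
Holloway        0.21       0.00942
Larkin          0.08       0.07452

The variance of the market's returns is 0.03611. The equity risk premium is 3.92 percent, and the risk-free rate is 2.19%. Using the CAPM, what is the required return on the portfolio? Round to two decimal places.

β_Brixley = 0.04666 / 0.03611 = 1.2922
β_Paxton = 0.05033 / 0.03611 = 1.3938
β_Ashcombe = 0.02409 / 0.03611 = 0.6671
β_Corwin = 0.04143 / 0.03611 = 1.1473
β_Holloway = 0.00942 / 0.03611 = 0.2609
β_Larkin = 0.07452 / 0.03611 = 2.0637
β_P = Σ w_i β_i = 0.25×1.2922 + 0.13×1.3938 + 0.12×0.6671 + 0.21×1.1473 + 0.21×0.2609 + 0.08×2.0637 = 1.0451
E(R_P) = R_f + β_P × MRP = 2.19% + 1.0451 × 3.92% = 6.29%

6.29%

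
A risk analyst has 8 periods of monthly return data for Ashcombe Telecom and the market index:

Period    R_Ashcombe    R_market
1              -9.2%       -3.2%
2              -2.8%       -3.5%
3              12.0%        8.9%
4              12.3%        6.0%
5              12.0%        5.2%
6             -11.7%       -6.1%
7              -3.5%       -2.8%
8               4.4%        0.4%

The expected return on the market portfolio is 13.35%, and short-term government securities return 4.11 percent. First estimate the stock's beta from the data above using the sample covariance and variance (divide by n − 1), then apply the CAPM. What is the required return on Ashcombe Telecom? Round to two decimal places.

20.05%

Mean R_i = (-9.2 − 2.8 + 12.0 + 12.3 + 12.0 − 11.7 − 3.5 + 4.4) / 8 = 1.6875%
Mean R_m = (-3.2 − 3.5 + 8.9 + 6.0 + 5.2 − 6.1 − 2.8 + 0.4) / 8 = 0.6125%
Σ(R_i − R̄_i)(R_m − R̄_m) = 356.9013  ⇒  Cov = 356.9013 / 7 = 50.9859
Σ(R_m − R̄_m)² = 206.9488  ⇒  Var(R_m) = 206.9488 / 7 = 29.5641
β = Cov / Var(R_m) = 50.9859 / 29.5641 = 1.7246
MRP = 13.35% − 4.11% = 9.24%
E(R) = R_f + β × MRP = 4.11% + 1.7246 × 9.24% = 20.05%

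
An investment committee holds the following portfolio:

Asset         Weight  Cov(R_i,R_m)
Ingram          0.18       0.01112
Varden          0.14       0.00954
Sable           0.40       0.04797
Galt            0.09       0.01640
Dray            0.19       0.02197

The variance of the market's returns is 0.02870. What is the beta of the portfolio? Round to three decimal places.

β_Ingram = 0.01112 / 0.02870 = 0.3875
β_Varden = 0.00954 / 0.02870 = 0.3324
β_Sable = 0.04797 / 0.02870 = 1.6714
β_Galt = 0.01640 / 0.02870 = 0.5714
β_Dray = 0.02197 / 0.02870 = 0.7655
β_P = Σ w_i β_i = 0.18×0.3875 + 0.14×0.3324 + 0.40×1.6714 + 0.09×0.5714 + 0.19×0.7655 = 0.9817

0.982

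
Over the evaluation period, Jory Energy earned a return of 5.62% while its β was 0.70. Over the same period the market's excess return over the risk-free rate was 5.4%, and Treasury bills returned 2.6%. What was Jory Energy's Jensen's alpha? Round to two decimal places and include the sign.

-0.76%

CAPM benchmark = R_f + β(R_m − R_f) = 2.6% + 0.70 × 5.4% = 6.3800%
α = actual − benchmark = 5.62% − 6.3800% = -0.76%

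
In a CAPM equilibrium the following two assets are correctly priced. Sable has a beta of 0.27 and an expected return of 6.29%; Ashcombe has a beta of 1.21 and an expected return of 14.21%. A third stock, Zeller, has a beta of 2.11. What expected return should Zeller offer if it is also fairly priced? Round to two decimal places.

MRP (SML slope) = (14.21% − 6.29%) / (1.21 − 0.27) = 7.92% / 0.94 = 8.4255%
R_f (intercept) = 6.29% − 0.27 × 8.4255% = 4.0151%
E(R_Zeller) = R_f + β × MRP = 4.0151% + 2.11 × 8.4255% = 21.79%

21.79%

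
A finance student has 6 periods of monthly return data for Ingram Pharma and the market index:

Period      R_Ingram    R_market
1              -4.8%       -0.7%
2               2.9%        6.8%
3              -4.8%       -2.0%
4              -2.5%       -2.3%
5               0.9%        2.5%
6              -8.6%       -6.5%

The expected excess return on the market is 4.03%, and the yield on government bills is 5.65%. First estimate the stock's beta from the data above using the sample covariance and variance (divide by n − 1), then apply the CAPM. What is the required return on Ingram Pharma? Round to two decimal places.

9.16%

Mean R_i = (-4.8 + 2.9 − 4.8 − 2.5 + 0.9 − 8.6) / 6 = -2.8167%
Mean R_m = (-0.7 + 6.8 − 2.0 − 2.3 + 2.5 − 6.5) / 6 = -0.3667%
Σ(R_i − R̄_i)(R_m − R̄_m) = 90.3833  ⇒  Cov = 90.3833 / 5 = 18.0767
Σ(R_m − R̄_m)² = 103.7133  ⇒  Var(R_m) = 103.7133 / 5 = 20.7427
β = Cov / Var(R_m) = 18.0767 / 20.7427 = 0.8715
E(R) = R_f + β × MRP = 5.65% + 0.8715 × 4.03% = 9.16%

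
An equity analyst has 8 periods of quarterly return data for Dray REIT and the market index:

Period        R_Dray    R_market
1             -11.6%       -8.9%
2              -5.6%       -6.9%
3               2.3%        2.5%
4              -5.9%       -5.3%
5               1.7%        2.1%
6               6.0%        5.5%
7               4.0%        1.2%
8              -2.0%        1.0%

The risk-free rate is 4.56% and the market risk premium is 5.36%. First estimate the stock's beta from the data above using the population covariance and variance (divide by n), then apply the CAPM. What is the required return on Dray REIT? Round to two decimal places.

Mean R_i = (-11.6 − 5.6 + 2.3 − 5.9 + 1.7 + 6.0 + 4.0 − 2.0) / 8 = -1.3875%
Mean R_m = (-8.9 − 6.9 + 2.5 − 5.3 + 2.1 + 5.5 + 1.2 + 1.0) / 8 = -1.1000%
Σ(R_i − R̄_i)(R_m − R̄_m) = 206.0600  ⇒  Cov = 206.0600 / 8 = 25.7575
Σ(R_m − R̄_m)² = 188.5800  ⇒  Var(R_m) = 188.5800 / 8 = 23.5725
β = Cov / Var(R_m) = 25.7575 / 23.5725 = 1.0927
E(R) = R_f + β × MRP = 4.56% + 1.0927 × 5.36% = 10.42%

10.42%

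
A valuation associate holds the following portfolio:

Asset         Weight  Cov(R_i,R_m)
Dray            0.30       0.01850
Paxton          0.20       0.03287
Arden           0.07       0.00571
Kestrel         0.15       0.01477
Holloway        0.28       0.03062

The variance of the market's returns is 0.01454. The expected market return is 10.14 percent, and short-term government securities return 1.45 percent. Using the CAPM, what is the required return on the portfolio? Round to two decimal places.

15.38%

β_Dray = 0.01850 / 0.01454 = 1.2724
β_Paxton = 0.03287 / 0.01454 = 2.2607
β_Arden = 0.00571 / 0.01454 = 0.3927
β_Kestrel = 0.01477 / 0.01454 = 1.0158
β_Holloway = 0.03062 / 0.01454 = 2.1059
β_P = Σ w_i β_i = 0.30×1.2724 + 0.20×2.2607 + 0.07×0.3927 + 0.15×1.0158 + 0.28×2.1059 = 1.6034
MRP = 10.14% − 1.45% = 8.69%
E(R_P) = R_f + β_P × MRP = 1.45% + 1.6034 × 8.69% = 15.38%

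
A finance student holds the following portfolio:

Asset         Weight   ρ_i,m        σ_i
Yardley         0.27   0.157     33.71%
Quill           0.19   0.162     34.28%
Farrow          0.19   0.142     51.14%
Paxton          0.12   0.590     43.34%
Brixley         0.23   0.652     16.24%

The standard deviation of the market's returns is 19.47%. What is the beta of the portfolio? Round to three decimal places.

0.481

β_Yardley = 0.157 × 33.71% / 19.47% = 0.2718
β_Quill = 0.162 × 34.28% / 19.47% = 0.2852
β_Farrow = 0.142 × 51.14% / 19.47% = 0.3730
β_Paxton = 0.590 × 43.34% / 19.47% = 1.3133
β_Brixley = 0.652 × 16.24% / 19.47% = 0.5438
β_P = Σ w_i β_i = 0.27×0.2718 + 0.19×0.2852 + 0.19×0.3730 + 0.12×1.3133 + 0.23×0.5438 = 0.4811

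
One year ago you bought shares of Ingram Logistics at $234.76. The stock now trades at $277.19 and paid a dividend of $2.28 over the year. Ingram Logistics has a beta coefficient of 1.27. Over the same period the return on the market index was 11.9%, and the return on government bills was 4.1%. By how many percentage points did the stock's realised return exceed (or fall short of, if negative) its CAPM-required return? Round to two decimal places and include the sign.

+5.04%

Realised HPR = (P1 + D1 − P0) / P0 = (277.19 + 2.28 − 234.76) / 234.76 = 44.71 / 234.76 = 19.0450%
MRP = 11.9% − 4.1% = 7.80%
CAPM required = R_f + β·MRP = 4.1% + 1.27 × 7.8% = 14.0060%
α = realised − required = 19.0450% − 14.0060% = +5.04%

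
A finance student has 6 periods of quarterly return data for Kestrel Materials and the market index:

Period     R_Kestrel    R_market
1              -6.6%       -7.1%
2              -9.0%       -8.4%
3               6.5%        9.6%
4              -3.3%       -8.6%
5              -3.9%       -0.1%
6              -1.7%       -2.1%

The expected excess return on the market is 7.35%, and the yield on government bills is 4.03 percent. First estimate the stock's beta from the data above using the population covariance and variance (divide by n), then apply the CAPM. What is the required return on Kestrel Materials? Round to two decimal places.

9.04%

Mean R_i = (-6.6 − 9.0 + 6.5 − 3.3 − 3.9 − 1.7) / 6 = -3.0000%
Mean R_m = (-7.1 − 8.4 + 9.6 − 8.6 − 0.1 − 2.1) / 6 = -2.7833%
Σ(R_i − R̄_i)(R_m − R̄_m) = 167.1000  ⇒  Cov = 167.1000 / 6 = 27.8500
Σ(R_m − R̄_m)² = 245.0283  ⇒  Var(R_m) = 245.0283 / 6 = 40.8381
β = Cov / Var(R_m) = 27.8500 / 40.8381 = 0.6820
E(R) = R_f + β × MRP = 4.03% + 0.6820 × 7.35% = 9.04%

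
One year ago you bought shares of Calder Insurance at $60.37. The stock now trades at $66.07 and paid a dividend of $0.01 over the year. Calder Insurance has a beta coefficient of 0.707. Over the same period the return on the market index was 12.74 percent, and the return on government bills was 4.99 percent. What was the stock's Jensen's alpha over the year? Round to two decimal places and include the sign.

Realised HPR = (P1 + D1 − P0) / P0 = (66.07 + 0.01 − 60.37) / 60.37 = 5.71 / 60.37 = 9.4583%
MRP = 12.74% − 4.99% = 7.75%
CAPM required = R_f + β·MRP = 4.99% + 0.707 × 7.75% = 10.46925%
α = realised − required = 9.4583% − 10.46925% = -1.01%

-1.01%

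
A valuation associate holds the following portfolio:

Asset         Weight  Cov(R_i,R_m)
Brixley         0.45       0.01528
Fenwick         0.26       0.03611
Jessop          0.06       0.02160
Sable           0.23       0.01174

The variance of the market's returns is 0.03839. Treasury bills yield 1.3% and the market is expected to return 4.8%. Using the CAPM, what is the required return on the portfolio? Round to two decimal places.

3.15%

β_Brixley = 0.01528 / 0.03839 = 0.3980
β_Fenwick = 0.03611 / 0.03839 = 0.9406
β_Jessop = 0.02160 / 0.03839 = 0.5626
β_Sable = 0.01174 / 0.03839 = 0.3058
β_P = Σ w_i β_i = 0.45×0.3980 + 0.26×0.9406 + 0.06×0.5626 + 0.23×0.3058 = 0.5277
MRP = 4.8% − 1.3% = 3.50%
E(R_P) = R_f + β_P × MRP = 1.3% + 0.5277 × 3.5% = 3.15%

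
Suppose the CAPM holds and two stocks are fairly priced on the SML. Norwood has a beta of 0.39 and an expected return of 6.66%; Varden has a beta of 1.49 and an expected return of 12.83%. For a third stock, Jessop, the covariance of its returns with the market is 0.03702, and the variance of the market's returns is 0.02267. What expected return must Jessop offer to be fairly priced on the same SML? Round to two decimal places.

13.63%

MRP = (12.83% − 6.66%) / (1.49 − 0.39) = 5.6091%
R_f = 6.66% − 0.39 × 5.6091% = 4.4725%
β_Jessop = Cov / Var(R_m) = 0.03702 / 0.02267 = 1.6330
E(R_Jessop) = R_f + β × MRP = 4.4725% + 1.6330 × 5.6091% = 13.63%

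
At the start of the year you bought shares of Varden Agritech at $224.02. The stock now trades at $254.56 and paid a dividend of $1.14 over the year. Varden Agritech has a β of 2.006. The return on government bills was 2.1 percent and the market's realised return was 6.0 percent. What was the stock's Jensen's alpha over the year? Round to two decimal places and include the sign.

Realised HPR = (P1 + D1 − P0) / P0 = (254.56 + 1.14 − 224.02) / 224.02 = 31.68 / 224.02 = 14.1416%
MRP = 6.0% − 2.1% = 3.90%
CAPM required = R_f + β·MRP = 2.1% + 2.006 × 3.9% = 9.9234%
α = realised − required = 14.1416% − 9.9234% = +4.22%

+4.22%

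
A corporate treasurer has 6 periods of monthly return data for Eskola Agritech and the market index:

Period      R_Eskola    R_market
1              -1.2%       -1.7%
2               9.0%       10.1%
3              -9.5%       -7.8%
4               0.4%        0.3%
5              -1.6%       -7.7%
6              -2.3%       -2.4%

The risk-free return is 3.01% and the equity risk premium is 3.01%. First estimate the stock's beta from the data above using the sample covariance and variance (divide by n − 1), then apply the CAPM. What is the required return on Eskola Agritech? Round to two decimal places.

Mean R_i = (-1.2 + 9.0 − 9.5 + 0.4 − 1.6 − 2.3) / 6 = -0.8667%
Mean R_m = (-1.7 + 10.1 − 7.8 + 0.3 − 7.7 − 2.4) / 6 = -1.5333%
Σ(R_i − R̄_i)(R_m − R̄_m) = 177.0267  ⇒  Cov = 177.0267 / 5 = 35.4053
Σ(R_m − R̄_m)² = 216.7733  ⇒  Var(R_m) = 216.7733 / 5 = 43.3547
β = Cov / Var(R_m) = 35.4053 / 43.3547 = 0.8166
E(R) = R_f + β × MRP = 3.01% + 0.8166 × 3.01% = 5.47%

5.47%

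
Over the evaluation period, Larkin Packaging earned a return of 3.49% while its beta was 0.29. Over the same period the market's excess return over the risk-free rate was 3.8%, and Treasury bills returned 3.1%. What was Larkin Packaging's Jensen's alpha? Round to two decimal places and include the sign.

CAPM benchmark = R_f + β(R_m − R_f) = 3.1% + 0.29 × 3.8% = 4.2020%
α = actual − benchmark = 3.49% − 4.2020% = -0.71%

-0.71%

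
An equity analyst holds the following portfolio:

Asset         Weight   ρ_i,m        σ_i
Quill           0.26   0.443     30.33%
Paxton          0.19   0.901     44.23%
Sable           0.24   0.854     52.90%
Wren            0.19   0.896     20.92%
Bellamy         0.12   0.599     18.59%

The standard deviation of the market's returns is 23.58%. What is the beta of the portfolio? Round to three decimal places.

1.137

β_Quill = 0.443 × 30.33% / 23.58% = 0.5698
β_Paxton = 0.901 × 44.23% / 23.58% = 1.6900
β_Sable = 0.854 × 52.90% / 23.58% = 1.9159
β_Wren = 0.896 × 20.92% / 23.58% = 0.7949
β_Bellamy = 0.599 × 18.59% / 23.58% = 0.4722
β_P = Σ w_i β_i = 0.26×0.5698 + 0.19×1.6900 + 0.24×1.9159 + 0.19×0.7949 + 0.12×0.4722 = 1.1368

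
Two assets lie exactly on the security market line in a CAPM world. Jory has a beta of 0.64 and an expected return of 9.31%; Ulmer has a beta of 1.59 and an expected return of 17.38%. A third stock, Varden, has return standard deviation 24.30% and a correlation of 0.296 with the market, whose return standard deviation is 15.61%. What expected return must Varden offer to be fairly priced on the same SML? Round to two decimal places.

7.79%

MRP = (17.38% − 9.31%) / (1.59 − 0.64) = 8.4947%
R_f = 9.31% − 0.64 × 8.4947% = 3.8734%
β_Varden = ρ·σ_i/σ_m = 0.296 × 24.30 / 15.61 = 0.4608
E(R_Varden) = R_f + β × MRP = 3.8734% + 0.4608 × 8.4947% = 7.79%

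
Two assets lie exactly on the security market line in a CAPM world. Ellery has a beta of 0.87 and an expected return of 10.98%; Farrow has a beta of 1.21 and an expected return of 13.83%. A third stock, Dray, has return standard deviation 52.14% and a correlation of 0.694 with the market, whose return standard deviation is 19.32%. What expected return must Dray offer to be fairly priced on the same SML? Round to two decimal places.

MRP = (13.83% − 10.98%) / (1.21 − 0.87) = 8.3824%
R_f = 10.98% − 0.87 × 8.3824% = 3.6873%
β_Dray = ρ·σ_i/σ_m = 0.694 × 52.14 / 19.32 = 1.8729
E(R_Dray) = R_f + β × MRP = 3.6873% + 1.8729 × 8.3824% = 19.39%

19.39%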